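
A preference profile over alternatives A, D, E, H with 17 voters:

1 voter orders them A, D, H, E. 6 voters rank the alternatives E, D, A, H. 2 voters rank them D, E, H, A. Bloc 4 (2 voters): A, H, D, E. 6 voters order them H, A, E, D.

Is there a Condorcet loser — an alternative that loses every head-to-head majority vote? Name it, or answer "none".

Pairwise majorities:
A vs D: A preferred on 1+2+6 = 9 ballots; A wins 9–8.
A–E: A 9–8.
A vs H: A, 9–8.
D vs E: E, 12–5.
D vs H: D preferred on 1+6+2 = 9 ballots; D wins 9–8.
E vs H: H, 9–8.
Each alternative has at least one pairwise win (A beats D; D beats H; E beats D; H beats E) — no Condorcet loser.

none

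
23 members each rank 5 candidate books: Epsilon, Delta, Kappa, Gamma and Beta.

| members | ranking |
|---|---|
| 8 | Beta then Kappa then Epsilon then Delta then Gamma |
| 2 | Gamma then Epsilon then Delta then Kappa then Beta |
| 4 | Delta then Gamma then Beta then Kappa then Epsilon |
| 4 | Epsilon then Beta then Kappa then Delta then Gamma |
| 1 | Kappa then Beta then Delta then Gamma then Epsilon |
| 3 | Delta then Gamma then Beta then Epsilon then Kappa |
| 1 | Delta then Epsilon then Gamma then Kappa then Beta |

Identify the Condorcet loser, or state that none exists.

Gamma

Head-to-head results (23 members):
Epsilon vs Delta: Epsilon wins 14–9.
Epsilon vs Kappa: Epsilon is ranked higher on 2+4+3+1 = 10 ballots, Kappa on 13. Kappa wins 13–10.
Epsilon vs Gamma: Epsilon, 13–10.
Epsilon vs Beta: 7 to 16, Beta.
Delta vs Kappa: 2+4+3+1 = 10 for Delta, 13 for Kappa — Kappa by 13–10.
Delta vs Gamma: 8+4+4+1+3+1 = 21 for Delta, 2 for Gamma — Delta by 21–2.
Delta vs Beta: Beta, 13–10.
Kappa vs Gamma: Kappa, 13–10.
Kappa vs Beta: 2+1+1 = 4 for Kappa, 19 for Beta — Beta by 19–4.
Gamma vs Beta: Beta, 13–10.
Only Gamma has no wins; Gamma is the Condorcet loser.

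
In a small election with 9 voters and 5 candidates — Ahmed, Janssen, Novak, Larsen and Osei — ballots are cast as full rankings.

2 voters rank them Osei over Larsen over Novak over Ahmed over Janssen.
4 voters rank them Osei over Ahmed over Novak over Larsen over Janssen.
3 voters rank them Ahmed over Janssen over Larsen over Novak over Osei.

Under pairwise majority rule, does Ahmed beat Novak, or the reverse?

Ahmed

Ballots ranking Ahmed above Novak: 4 + 3 = 7.
Ballots ranking Novak above Ahmed: 9 − 7 = 2.
Ahmed wins the head-to-head 7–2.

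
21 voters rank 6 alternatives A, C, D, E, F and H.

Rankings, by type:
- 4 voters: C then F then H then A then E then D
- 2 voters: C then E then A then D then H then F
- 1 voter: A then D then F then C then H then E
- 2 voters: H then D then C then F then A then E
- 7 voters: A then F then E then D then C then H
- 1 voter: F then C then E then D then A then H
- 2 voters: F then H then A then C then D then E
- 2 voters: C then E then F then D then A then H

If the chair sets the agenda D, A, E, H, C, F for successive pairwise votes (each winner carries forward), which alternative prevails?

Round 1: D vs A — 5–16, A advances.
Round 2: A vs E — 16–5, A advances.
Round 3: A vs H — 13–8, A advances.
Round 4: A vs C — 10–11, C advances.
Round 5: C vs F — 10–11, F advances.
The agenda winner is F.

F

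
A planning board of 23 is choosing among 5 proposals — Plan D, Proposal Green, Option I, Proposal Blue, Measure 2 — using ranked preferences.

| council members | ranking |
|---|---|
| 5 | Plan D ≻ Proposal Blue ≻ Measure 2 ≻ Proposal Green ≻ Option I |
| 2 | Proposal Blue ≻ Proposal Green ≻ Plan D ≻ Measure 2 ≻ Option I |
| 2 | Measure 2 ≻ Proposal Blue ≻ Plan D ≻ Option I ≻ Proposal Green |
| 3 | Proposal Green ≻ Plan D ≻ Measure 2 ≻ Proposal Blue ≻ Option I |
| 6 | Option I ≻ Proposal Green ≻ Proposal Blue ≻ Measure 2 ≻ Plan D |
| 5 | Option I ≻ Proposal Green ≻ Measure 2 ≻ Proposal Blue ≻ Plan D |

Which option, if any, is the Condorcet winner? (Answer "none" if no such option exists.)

none

Head-to-head results (23 council members):
Plan D–Proposal Green: Proposal Green 16–7.
Plan D vs Option I: Plan D wins 12–11.
Plan D vs Proposal Blue: Proposal Blue wins 15–8.
Plan D vs Measure 2: Measure 2 wins 13–10.
Proposal Green–Option I: Option I 13–10.
Proposal Green vs Proposal Blue: Proposal Green wins 14–9.
Proposal Green vs Measure 2: Proposal Green wins 16–7.
Option I vs Proposal Blue: Proposal Blue, 12–11.
Option I vs Measure 2: Measure 2, 12–11.
Proposal Blue vs Measure 2: Proposal Blue wins 13–10.
No option is unbeaten: Plan D loses to Proposal Green; Proposal Green loses to Option I; Option I loses to Plan D; Proposal Blue loses to Proposal Green; Measure 2 loses to Proposal Green. In particular Plan D > Option I > Proposal Green > Plan D is a majority cycle — no Condorcet winner exists.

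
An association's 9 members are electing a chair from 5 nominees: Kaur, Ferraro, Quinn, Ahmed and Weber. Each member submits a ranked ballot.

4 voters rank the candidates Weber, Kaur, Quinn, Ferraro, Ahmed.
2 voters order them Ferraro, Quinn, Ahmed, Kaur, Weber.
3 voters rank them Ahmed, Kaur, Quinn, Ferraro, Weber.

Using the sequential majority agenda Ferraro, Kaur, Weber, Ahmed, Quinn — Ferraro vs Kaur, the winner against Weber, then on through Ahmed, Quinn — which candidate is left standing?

Round 1: Ferraro vs Kaur — 2–7, Kaur advances.
Round 2: Kaur vs Weber — 5–4, Kaur advances.
Round 3: Kaur vs Ahmed — 4–5, Ahmed advances.
Round 4: Ahmed vs Quinn — 3–6, Quinn advances.
Quinn survives the agenda.

Quinn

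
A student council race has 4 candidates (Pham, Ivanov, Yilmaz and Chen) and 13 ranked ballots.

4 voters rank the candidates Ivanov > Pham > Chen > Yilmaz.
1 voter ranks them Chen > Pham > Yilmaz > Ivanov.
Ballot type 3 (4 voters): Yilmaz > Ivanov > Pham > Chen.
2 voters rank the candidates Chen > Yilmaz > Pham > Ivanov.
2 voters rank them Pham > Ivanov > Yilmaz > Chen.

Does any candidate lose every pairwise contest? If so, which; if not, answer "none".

none

Head-to-head results (13 voters):
Pham vs Ivanov: Pham is ranked higher on 1+2+2 = 5 ballots, Ivanov on 8. Ivanov wins 8–5.
Pham vs Yilmaz: Pham, 7–6.
Pham–Chen: Pham 10–3.
Ivanov vs Yilmaz: Ivanov is ranked higher on 4+2 = 6 ballots, Yilmaz on 7. Yilmaz wins 7–6.
Ivanov vs Chen: Ivanov, 10–3.
Yilmaz–Chen: Chen 7–6.
No candidate is winless: Pham beats Yilmaz; Ivanov beats Pham; Yilmaz beats Ivanov; Chen beats Yilmaz. There is no Condorcet loser.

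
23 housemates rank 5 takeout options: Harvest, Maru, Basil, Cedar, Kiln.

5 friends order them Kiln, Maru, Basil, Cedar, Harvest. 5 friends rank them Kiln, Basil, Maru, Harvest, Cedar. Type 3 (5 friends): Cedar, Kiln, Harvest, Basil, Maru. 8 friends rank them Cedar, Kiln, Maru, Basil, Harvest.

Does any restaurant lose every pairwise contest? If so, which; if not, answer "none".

Harvest

Head-to-head results (23 friends):
Harvest–Maru: Maru 18–5.
Harvest vs Basil: Basil, 18–5.
Harvest–Cedar: Cedar 18–5.
Harvest–Kiln: Kiln 23–0.
Maru vs Basil: Maru, 13–10.
Maru vs Cedar: 10 to 13, Cedar.
Maru vs Kiln: 0 for Maru, 23 for Kiln — Kiln by 23–0.
Basil–Cedar: Cedar 13–10.
Basil–Kiln: Kiln 23–0.
Cedar vs Kiln: Cedar wins 13–10.
Only Harvest has no wins; Harvest is the Condorcet loser.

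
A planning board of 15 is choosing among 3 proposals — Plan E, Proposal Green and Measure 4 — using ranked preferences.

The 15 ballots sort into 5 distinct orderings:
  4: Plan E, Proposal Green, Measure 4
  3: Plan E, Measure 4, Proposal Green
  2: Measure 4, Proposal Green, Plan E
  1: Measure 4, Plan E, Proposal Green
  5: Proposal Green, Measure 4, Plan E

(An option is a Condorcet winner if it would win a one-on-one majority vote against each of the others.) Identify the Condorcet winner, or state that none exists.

Check each pair by majority over 15 ballots:
Plan E vs Proposal Green: Plan E is ranked higher on 4+3+1 = 8 ballots, Proposal Green on 7. Plan E wins 8–7.
Plan E vs Measure 4: 4+3 = 7 for Plan E, 8 for Measure 4 — Measure 4 by 8–7.
Proposal Green vs Measure 4: 9 to 6, Proposal Green.
Each option drops at least one matchup (Plan E loses to Measure 4; Proposal Green loses to Plan E; Measure 4 loses to Proposal Green); the cycle Plan E > Proposal Green > Measure 4 > Plan E rules out a Condorcet winner.

none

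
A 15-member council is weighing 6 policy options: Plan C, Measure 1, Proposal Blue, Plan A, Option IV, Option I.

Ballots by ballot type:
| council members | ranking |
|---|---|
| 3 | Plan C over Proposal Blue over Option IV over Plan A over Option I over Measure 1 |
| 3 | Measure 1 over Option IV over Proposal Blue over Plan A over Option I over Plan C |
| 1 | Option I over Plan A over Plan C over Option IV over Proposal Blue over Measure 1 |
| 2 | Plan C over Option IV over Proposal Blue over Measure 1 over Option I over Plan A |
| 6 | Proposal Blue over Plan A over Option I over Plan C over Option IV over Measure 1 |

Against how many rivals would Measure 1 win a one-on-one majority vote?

Measure 1 against each rival (15 council members):
Measure 1 vs Plan C: Measure 1 preferred on 3 ballots; Plan C wins 12–3.
Measure 1 vs Proposal Blue: Measure 1 is ranked higher on 3 ballots, Proposal Blue on 12. Proposal Blue wins 12–3.
Measure 1 vs Plan A: Plan A wins 10–5.
Measure 1 vs Option IV: Option IV, 12–3.
Measure 1 vs Option I: 3+2 = 5 for Measure 1, 10 for Option I — Option I by 10–5.
Measure 1 beats no one; loses to Plan C, Proposal Blue, Plan A, Option IV, Option I — 0 pairwise wins.

0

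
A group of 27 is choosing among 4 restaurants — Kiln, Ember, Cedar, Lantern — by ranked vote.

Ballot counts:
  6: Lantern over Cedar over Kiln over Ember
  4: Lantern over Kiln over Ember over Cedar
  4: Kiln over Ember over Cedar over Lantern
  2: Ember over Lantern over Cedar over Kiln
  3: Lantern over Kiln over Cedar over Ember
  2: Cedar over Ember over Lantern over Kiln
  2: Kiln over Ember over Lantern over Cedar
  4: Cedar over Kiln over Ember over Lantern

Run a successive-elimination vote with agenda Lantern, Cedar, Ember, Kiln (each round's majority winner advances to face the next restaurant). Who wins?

Kiln

Round 1: Lantern vs Cedar — 17–10, Lantern advances.
Round 2: Lantern vs Ember — 13–14, Ember advances.
Round 3: Ember vs Kiln — 4–23, Kiln advances.
The agenda winner is Kiln.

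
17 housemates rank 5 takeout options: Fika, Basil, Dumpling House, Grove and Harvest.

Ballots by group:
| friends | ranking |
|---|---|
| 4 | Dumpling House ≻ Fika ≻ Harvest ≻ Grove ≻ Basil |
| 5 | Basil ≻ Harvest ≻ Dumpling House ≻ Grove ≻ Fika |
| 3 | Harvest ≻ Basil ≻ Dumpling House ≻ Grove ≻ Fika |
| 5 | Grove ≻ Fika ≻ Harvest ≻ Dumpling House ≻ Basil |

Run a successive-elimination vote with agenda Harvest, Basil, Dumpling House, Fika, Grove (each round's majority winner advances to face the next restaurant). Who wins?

Grove

Round 1: Harvest vs Basil — 12–5, Harvest advances.
Round 2: Harvest vs Dumpling House — 13–4, Harvest advances.
Round 3: Harvest vs Fika — 8–9, Fika advances.
Round 4: Fika vs Grove — 4–13, Grove advances.
The agenda winner is Grove.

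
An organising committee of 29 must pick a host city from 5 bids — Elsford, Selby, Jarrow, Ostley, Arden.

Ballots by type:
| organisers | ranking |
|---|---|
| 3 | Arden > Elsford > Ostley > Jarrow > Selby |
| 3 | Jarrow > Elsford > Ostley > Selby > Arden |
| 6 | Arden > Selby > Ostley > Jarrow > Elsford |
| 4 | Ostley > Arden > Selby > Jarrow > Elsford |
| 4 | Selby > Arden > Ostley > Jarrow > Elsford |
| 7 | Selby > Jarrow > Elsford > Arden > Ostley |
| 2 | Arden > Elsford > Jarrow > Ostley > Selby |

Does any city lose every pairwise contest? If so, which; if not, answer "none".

none

Pairwise majorities:
Elsford–Selby: Selby 21–8.
Elsford–Jarrow: Jarrow 24–5.
Elsford–Ostley: Elsford 15–14.
Elsford vs Arden: Arden wins 19–10.
Selby vs Jarrow: Selby, 21–8.
Selby vs Ostley: 6+4+7 = 17 for Selby, 12 for Ostley — Selby by 17–12.
Selby vs Arden: Selby is ranked higher on 3+4+7 = 14 ballots, Arden on 15. Arden wins 15–14.
Jarrow vs Ostley: 3+7+2 = 12 for Jarrow, 17 for Ostley — Ostley by 17–12.
Jarrow vs Arden: Arden, 19–10.
Ostley vs Arden: Arden, 22–7.
Each city has at least one pairwise win (Elsford beats Ostley; Selby beats Elsford; Jarrow beats Elsford; Ostley beats Jarrow; Arden beats Elsford) — no Condorcet loser.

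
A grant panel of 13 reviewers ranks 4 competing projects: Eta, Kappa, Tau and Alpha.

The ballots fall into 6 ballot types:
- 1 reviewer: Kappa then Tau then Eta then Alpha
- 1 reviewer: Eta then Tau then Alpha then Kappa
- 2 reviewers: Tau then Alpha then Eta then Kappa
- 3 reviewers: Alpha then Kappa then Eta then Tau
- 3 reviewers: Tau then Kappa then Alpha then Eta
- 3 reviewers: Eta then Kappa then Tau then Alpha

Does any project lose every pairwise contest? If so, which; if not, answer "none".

Pairwise majorities:
Eta vs Kappa: Eta is ranked higher on 1+2+3 = 6 ballots, Kappa on 7. Kappa wins 7–6.
Eta vs Tau: Eta is ranked higher on 1+3+3 = 7 ballots, Tau on 6. Eta wins 7–6.
Eta vs Alpha: 5 to 8, Alpha.
Kappa vs Tau: Kappa preferred on 1+3+3 = 7 ballots; Kappa wins 7–6.
Kappa vs Alpha: Kappa, 7–6.
Tau vs Alpha: 1+1+2+3+3 = 10 for Tau, 3 for Alpha — Tau by 10–3.
Each project has at least one pairwise win (Eta beats Tau; Kappa beats Eta; Tau beats Alpha; Alpha beats Eta) — no Condorcet loser.

none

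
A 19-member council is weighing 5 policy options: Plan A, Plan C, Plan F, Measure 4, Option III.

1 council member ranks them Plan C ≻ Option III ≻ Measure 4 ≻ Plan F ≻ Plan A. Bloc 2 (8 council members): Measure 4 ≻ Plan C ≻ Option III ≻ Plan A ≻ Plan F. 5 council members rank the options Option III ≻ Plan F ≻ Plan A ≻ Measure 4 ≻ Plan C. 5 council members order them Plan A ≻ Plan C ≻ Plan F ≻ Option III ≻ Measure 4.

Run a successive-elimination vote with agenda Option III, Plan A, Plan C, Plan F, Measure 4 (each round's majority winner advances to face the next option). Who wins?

Round 1: Option III vs Plan A — 14–5, Option III advances.
Round 2: Option III vs Plan C — 5–14, Plan C advances.
Round 3: Plan C vs Plan F — 14–5, Plan C advances.
Round 4: Plan C vs Measure 4 — 6–13, Measure 4 advances.
The agenda winner is Measure 4.

Measure 4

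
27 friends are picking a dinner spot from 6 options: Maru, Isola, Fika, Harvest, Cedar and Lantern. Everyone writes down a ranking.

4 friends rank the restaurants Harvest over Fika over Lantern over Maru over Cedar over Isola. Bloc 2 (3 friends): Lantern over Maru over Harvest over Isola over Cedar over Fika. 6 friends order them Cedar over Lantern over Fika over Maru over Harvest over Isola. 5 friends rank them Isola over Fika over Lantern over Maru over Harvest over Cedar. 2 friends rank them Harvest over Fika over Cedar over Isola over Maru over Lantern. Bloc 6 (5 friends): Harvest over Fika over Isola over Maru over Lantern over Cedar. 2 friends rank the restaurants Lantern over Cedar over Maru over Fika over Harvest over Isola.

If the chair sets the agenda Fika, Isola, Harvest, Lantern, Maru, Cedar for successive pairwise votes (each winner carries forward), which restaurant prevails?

Lantern

Round 1: Fika vs Isola — 19–8, Fika advances.
Round 2: Fika vs Harvest — 13–14, Harvest advances.
Round 3: Harvest vs Lantern — 11–16, Lantern advances.
Round 4: Lantern vs Maru — 20–7, Lantern advances.
Round 5: Lantern vs Cedar — 19–8, Lantern advances.
Lantern survives the agenda.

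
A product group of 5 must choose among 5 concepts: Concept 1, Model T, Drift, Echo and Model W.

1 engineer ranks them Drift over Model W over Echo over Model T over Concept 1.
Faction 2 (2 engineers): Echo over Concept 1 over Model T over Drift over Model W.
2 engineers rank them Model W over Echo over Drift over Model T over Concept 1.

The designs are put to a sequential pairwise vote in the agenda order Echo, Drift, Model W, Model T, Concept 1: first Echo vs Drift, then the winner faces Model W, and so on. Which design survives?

Round 1: Echo vs Drift — 4–1, Echo advances.
Round 2: Echo vs Model W — 2–3, Model W advances.
Round 3: Model W vs Model T — 3–2, Model W advances.
Round 4: Model W vs Concept 1 — 3–2, Model W advances.
The agenda winner is Model W.

Model W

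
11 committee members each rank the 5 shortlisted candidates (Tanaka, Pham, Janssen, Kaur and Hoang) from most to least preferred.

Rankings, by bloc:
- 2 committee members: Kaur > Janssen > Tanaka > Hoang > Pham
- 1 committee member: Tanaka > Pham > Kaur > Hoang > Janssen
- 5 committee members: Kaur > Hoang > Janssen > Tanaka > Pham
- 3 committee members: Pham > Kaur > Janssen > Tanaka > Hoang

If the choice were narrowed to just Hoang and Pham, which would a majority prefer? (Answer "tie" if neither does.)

Ballots ranking Hoang above Pham: 2 + 5 = 7.
Ballots ranking Pham above Hoang: 11 − 7 = 4.
Hoang wins the head-to-head 7–4.

Hoang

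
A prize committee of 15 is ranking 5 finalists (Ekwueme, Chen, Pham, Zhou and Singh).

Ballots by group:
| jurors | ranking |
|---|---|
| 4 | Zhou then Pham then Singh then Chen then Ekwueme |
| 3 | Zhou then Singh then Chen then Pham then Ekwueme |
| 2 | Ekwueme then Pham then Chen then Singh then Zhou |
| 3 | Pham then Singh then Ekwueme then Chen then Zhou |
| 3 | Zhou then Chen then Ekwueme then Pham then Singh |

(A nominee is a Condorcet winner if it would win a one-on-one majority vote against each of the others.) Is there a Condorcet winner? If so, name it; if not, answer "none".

Zhou

Pairwise majorities:
Ekwueme vs Chen: Ekwueme is ranked higher on 2+3 = 5 ballots, Chen on 10. Chen wins 10–5.
Ekwueme vs Pham: 5 to 10, Pham.
Ekwueme vs Zhou: Ekwueme preferred on 2+3 = 5 ballots; Zhou wins 10–5.
Ekwueme vs Singh: Ekwueme is ranked higher on 2+3 = 5 ballots, Singh on 10. Singh wins 10–5.
Chen vs Pham: Chen is ranked higher on 3+3 = 6 ballots, Pham on 9. Pham wins 9–6.
Chen vs Zhou: 2+3 = 5 for Chen, 10 for Zhou — Zhou by 10–5.
Chen vs Singh: Chen is ranked higher on 2+3 = 5 ballots, Singh on 10. Singh wins 10–5.
Pham vs Zhou: Pham is ranked higher on 2+3 = 5 ballots, Zhou on 10. Zhou wins 10–5.
Pham vs Singh: 12 to 3, Pham.
Zhou vs Singh: 10 to 5, Zhou.
Zhou defeats every rival head-to-head and is the Condorcet winner.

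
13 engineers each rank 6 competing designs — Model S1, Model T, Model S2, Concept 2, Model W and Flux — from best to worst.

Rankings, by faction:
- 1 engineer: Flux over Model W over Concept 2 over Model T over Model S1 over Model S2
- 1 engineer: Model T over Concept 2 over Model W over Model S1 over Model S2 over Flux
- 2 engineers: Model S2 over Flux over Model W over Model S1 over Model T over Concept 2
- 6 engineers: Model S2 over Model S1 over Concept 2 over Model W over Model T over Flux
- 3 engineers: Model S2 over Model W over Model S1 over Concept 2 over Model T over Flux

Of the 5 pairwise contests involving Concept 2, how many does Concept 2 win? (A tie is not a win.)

3

Concept 2 against each rival (13 engineers):
Concept 2 vs Model S1: Concept 2 is ranked higher on 1+1 = 2 ballots, Model S1 on 11. Model S1 wins 11–2.
Concept 2–Model T: Concept 2 10–3.
Concept 2 vs Model S2: 1+1 = 2 for Concept 2, 11 for Model S2 — Model S2 by 11–2.
Concept 2–Model W: Concept 2 7–6.
Concept 2 vs Flux: 1+6+3 = 10 for Concept 2, 3 for Flux — Concept 2 by 10–3.
Concept 2 beats Model T, Model W, Flux; loses to Model S1, Model S2 — 3 pairwise wins.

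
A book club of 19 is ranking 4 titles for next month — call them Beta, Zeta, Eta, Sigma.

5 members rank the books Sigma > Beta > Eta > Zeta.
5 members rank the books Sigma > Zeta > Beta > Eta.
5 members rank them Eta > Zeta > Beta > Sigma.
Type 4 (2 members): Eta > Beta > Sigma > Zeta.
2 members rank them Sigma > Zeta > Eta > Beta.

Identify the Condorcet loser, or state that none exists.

none

Head-to-head results (19 members):
Beta vs Zeta: 7 to 12, Zeta.
Beta–Eta: Beta 10–9.
Beta vs Sigma: Beta preferred on 5+2 = 7 ballots; Sigma wins 12–7.
Zeta vs Eta: Zeta is ranked higher on 5+2 = 7 ballots, Eta on 12. Eta wins 12–7.
Zeta vs Sigma: Zeta preferred on 5 ballots; Sigma wins 14–5.
Eta vs Sigma: Sigma wins 12–7.
Each book has at least one pairwise win (Beta beats Eta; Zeta beats Beta; Eta beats Zeta; Sigma beats Beta) — no Condorcet loser.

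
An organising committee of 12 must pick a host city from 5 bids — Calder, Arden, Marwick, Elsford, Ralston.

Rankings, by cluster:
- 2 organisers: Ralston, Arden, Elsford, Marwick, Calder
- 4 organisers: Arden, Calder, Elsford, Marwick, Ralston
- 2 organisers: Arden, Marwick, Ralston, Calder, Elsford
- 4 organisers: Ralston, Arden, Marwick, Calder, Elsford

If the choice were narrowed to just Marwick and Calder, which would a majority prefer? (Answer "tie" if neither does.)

Marwick

Ballots ranking Marwick above Calder: 2 + 2 + 4 = 8.
Ballots ranking Calder above Marwick: 12 − 8 = 4.
Marwick wins the head-to-head 8–4.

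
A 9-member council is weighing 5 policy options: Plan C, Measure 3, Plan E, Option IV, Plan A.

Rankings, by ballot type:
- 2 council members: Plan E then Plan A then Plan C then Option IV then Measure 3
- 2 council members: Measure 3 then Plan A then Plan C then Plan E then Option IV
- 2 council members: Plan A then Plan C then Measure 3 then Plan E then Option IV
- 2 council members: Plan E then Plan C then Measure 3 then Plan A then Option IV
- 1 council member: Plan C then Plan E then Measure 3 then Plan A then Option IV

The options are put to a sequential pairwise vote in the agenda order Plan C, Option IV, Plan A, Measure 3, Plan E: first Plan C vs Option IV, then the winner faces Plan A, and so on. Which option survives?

Round 1: Plan C vs Option IV — 9–0, Plan C advances.
Round 2: Plan C vs Plan A — 3–6, Plan A advances.
Round 3: Plan A vs Measure 3 — 4–5, Measure 3 advances.
Round 4: Measure 3 vs Plan E — 4–5, Plan E advances.
Plan E survives the agenda.

Plan E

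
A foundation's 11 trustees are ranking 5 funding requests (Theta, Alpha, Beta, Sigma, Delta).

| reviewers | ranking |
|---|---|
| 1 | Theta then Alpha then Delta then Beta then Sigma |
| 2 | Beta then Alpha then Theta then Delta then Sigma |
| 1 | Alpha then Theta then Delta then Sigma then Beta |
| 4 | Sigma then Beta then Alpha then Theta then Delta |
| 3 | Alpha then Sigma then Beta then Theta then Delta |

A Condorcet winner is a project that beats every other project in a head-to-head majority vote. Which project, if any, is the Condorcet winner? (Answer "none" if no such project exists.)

Pairwise majorities:
Theta vs Alpha: Alpha wins 10–1.
Theta vs Beta: Beta, 9–2.
Theta–Sigma: Sigma 7–4.
Theta vs Delta: Theta, 11–0.
Alpha vs Beta: Beta wins 6–5.
Alpha vs Sigma: Alpha wins 7–4.
Alpha–Delta: Alpha 11–0.
Beta–Sigma: Sigma 8–3.
Beta–Delta: Beta 9–2.
Sigma–Delta: Sigma 7–4.
Every project loses at least once (Theta loses to Alpha; Alpha loses to Beta; Beta loses to Sigma; Sigma loses to Alpha; Delta loses to Theta). The majority relation contains the cycle Alpha beats Sigma beats Beta beats Alpha, so there is no Condorcet winner.

none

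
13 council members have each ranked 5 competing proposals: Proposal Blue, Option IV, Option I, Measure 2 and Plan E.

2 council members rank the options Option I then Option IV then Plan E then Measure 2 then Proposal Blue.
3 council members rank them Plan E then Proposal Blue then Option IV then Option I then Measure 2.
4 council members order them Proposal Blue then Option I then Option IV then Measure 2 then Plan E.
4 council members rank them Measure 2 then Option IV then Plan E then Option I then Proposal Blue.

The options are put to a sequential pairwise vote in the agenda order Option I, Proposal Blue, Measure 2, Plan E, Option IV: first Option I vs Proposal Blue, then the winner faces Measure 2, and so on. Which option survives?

Round 1: Option I vs Proposal Blue — 6–7, Proposal Blue advances.
Round 2: Proposal Blue vs Measure 2 — 7–6, Proposal Blue advances.
Round 3: Proposal Blue vs Plan E — 4–9, Plan E advances.
Round 4: Plan E vs Option IV — 3–10, Option IV advances.
Option IV survives the agenda.

Option IV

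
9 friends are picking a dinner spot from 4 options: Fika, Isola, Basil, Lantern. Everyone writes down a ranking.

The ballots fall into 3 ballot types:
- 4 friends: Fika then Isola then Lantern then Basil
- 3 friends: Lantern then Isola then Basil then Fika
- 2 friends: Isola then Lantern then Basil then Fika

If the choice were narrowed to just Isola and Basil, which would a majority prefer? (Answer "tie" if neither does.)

Isola

Ballots ranking Isola above Basil: 4 + 3 + 2 = 9.
Ballots ranking Basil above Isola: 9 − 9 = 0.
Isola wins the head-to-head 9–0.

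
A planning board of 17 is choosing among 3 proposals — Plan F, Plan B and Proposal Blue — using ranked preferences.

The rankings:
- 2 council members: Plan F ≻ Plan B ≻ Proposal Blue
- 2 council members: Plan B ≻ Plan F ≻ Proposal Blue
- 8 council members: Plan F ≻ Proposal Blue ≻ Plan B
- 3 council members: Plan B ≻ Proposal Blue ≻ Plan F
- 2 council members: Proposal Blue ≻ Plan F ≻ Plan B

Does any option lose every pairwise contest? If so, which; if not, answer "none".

Head-to-head results (17 council members):
Plan F–Plan B: Plan F 12–5.
Plan F vs Proposal Blue: 12 to 5, Plan F.
Plan B vs Proposal Blue: Plan B preferred on 2+2+3 = 7 ballots; Proposal Blue wins 10–7.
Only Plan B has no wins; Plan B is the Condorcet loser.

Plan B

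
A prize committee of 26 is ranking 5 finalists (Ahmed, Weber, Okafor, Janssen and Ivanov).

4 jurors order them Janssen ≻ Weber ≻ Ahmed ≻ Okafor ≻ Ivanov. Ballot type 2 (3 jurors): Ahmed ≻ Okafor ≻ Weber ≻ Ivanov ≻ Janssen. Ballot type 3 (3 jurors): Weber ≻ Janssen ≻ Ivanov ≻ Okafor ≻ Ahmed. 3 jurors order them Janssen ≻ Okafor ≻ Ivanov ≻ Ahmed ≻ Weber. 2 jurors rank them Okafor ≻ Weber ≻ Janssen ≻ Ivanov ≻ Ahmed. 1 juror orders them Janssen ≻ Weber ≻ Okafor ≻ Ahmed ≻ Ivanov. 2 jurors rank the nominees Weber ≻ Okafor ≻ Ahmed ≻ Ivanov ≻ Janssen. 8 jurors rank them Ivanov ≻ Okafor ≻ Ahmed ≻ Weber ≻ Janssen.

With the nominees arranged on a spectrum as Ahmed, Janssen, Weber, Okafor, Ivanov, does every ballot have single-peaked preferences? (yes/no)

no

Axis positions: Ahmed=1, Janssen=2, Weber=3, Okafor=4, Ivanov=5.
Ballot type 1 (peak Janssen at position 2): ranking walks positions 2-3-1-4-5, expanding outward from the peak — single-peaked.
Ballot type 2: ranking walks positions 1-4-3-5-2; Okafor is ranked above Janssen even though Janssen lies between Okafor and the peak Ahmed on the axis — preferences dip and rise again. Not single-peaked.
Ballot type 3: ranking walks positions 3-2-5-4-1; Ivanov is ranked above Okafor even though Okafor lies between Ivanov and the peak Weber on the axis — preferences dip and rise again. Not single-peaked.
Ballot type 4: ranking walks positions 2-4-5-1-3; Okafor is ranked above Weber even though Weber lies between Okafor and the peak Janssen on the axis — preferences dip and rise again. Not single-peaked.
Ballot type 5 (peak Okafor at position 4): ranking walks positions 4-3-2-5-1, expanding outward from the peak — single-peaked.
Ballot type 6 (peak Janssen at position 2): ranking walks positions 2-3-4-1-5, expanding outward from the peak — single-peaked.
Ballot type 7: ranking walks positions 3-4-1-5-2; Ahmed is ranked above Janssen even though Janssen lies between Ahmed and the peak Weber on the axis — preferences dip and rise again. Not single-peaked.
Ballot type 8: ranking walks positions 5-4-1-3-2; Ahmed is ranked above Weber even though Weber lies between Ahmed and the peak Ivanov on the axis — preferences dip and rise again. Not single-peaked.
Ballot type 2 violates single-peakedness, so the profile is not single-peaked on this axis.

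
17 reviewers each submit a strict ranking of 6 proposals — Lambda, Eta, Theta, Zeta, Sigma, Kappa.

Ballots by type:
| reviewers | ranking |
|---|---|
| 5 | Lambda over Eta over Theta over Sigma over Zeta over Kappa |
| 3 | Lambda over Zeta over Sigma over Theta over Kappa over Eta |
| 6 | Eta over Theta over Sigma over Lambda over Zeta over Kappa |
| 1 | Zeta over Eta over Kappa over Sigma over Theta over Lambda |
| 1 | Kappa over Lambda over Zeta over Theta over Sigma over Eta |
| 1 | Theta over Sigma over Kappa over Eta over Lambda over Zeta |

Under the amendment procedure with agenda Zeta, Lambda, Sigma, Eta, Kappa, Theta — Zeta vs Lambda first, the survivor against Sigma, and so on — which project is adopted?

Round 1: Zeta vs Lambda — 1–16, Lambda advances.
Round 2: Lambda vs Sigma — 9–8, Lambda advances.
Round 3: Lambda vs Eta — 9–8, Lambda advances.
Round 4: Lambda vs Kappa — 14–3, Lambda advances.
Round 5: Lambda vs Theta — 9–8, Lambda advances.
Lambda survives the agenda.

Lambda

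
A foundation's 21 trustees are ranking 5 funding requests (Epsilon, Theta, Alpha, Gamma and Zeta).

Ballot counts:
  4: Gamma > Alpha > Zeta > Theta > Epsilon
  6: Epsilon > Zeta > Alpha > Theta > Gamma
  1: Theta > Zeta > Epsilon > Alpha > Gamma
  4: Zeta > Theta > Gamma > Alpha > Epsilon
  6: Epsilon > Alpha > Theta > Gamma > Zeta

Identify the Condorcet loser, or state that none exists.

Gamma

Pairwise majorities:
Epsilon vs Theta: 12 to 9, Epsilon.
Epsilon vs Alpha: 6+1+6 = 13 for Epsilon, 8 for Alpha — Epsilon by 13–8.
Epsilon vs Gamma: 13 to 8, Epsilon.
Epsilon vs Zeta: 6+6 = 12 for Epsilon, 9 for Zeta — Epsilon by 12–9.
Theta vs Alpha: 1+4 = 5 for Theta, 16 for Alpha — Alpha by 16–5.
Theta vs Gamma: Theta preferred on 6+1+4+6 = 17 ballots; Theta wins 17–4.
Theta vs Zeta: 7 to 14, Zeta.
Alpha vs Gamma: Alpha wins 13–8.
Alpha vs Zeta: Zeta wins 11–10.
Gamma vs Zeta: Gamma is ranked higher on 4+6 = 10 ballots, Zeta on 11. Zeta wins 11–10.
Gamma loses to every other project — it is the Condorcet loser.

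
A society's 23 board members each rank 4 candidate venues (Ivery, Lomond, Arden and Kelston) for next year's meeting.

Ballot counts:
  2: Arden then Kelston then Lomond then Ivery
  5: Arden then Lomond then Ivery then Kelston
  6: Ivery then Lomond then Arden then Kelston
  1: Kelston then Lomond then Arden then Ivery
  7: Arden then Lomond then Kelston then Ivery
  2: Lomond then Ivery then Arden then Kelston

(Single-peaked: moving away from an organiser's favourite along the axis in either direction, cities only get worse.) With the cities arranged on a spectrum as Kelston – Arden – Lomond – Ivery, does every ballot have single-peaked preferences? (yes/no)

Axis positions: Kelston=1, Arden=2, Lomond=3, Ivery=4.
Type 1 (peak Arden at position 2): ranking walks positions 2-1-3-4, expanding outward from the peak — single-peaked.
Type 2 (peak Arden at position 2): ranking walks positions 2-3-4-1, expanding outward from the peak — single-peaked.
Type 3 (peak Ivery at position 4): ranking walks positions 4-3-2-1, expanding outward from the peak — single-peaked.
Type 4: ranking walks positions 1-3-2-4; Lomond is ranked above Arden even though Arden lies between Lomond and the peak Kelston on the axis — preferences dip and rise again. Not single-peaked.
Type 5 (peak Arden at position 2): ranking walks positions 2-3-1-4, expanding outward from the peak — single-peaked.
Type 6 (peak Lomond at position 3): ranking walks positions 3-4-2-1, expanding outward from the peak — single-peaked.
Type 4 violates single-peakedness, so the profile is not single-peaked on this axis.

no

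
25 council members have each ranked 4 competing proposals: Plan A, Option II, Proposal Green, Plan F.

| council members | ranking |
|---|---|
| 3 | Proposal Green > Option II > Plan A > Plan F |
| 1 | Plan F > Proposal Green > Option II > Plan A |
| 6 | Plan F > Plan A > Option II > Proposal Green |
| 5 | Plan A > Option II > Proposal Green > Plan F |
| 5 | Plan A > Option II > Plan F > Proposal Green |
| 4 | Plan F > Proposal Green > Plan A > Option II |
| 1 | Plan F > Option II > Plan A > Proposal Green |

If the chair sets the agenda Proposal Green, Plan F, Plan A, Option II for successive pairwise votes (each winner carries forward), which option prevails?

Plan A

Round 1: Proposal Green vs Plan F — 8–17, Plan F advances.
Round 2: Plan F vs Plan A — 12–13, Plan A advances.
Round 3: Plan A vs Option II — 20–5, Plan A advances.
The agenda winner is Plan A.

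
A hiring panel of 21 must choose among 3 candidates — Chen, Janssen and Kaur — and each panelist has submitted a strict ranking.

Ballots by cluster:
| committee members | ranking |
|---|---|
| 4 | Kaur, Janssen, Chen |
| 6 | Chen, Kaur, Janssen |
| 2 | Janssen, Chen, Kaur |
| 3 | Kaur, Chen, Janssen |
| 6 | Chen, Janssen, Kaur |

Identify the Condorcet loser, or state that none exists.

Head-to-head results (21 committee members):
Chen vs Janssen: 15 to 6, Chen.
Chen vs Kaur: 14 to 7, Chen.
Janssen vs Kaur: 8 to 13, Kaur.
Janssen loses to every other candidate — it is the Condorcet loser.

Janssen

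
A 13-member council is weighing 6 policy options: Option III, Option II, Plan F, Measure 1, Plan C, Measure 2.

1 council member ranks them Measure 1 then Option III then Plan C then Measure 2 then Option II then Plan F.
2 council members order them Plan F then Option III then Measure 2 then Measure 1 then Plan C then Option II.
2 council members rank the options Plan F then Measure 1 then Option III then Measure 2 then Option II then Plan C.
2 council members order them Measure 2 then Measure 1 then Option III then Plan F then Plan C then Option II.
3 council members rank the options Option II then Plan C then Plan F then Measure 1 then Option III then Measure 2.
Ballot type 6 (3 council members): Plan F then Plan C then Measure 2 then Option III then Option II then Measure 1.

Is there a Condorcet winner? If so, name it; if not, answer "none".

Plan F

Head-to-head results (13 council members):
Option III vs Option II: 10 to 3, Option III.
Option III vs Plan F: Plan F wins 10–3.
Option III vs Measure 1: Option III preferred on 2+3 = 5 ballots; Measure 1 wins 8–5.
Option III vs Plan C: Option III is ranked higher on 1+2+2+2 = 7 ballots, Plan C on 6. Option III wins 7–6.
Option III vs Measure 2: Option III is ranked higher on 1+2+2+3 = 8 ballots, Measure 2 on 5. Option III wins 8–5.
Option II vs Plan F: Option II is ranked higher on 1+3 = 4 ballots, Plan F on 9. Plan F wins 9–4.
Option II vs Measure 1: Option II preferred on 3+3 = 6 ballots; Measure 1 wins 7–6.
Option II vs Plan C: Plan C, 8–5.
Option II vs Measure 2: Measure 2 wins 10–3.
Plan F vs Measure 1: 2+2+3+3 = 10 for Plan F, 3 for Measure 1 — Plan F by 10–3.
Plan F vs Plan C: Plan F wins 9–4.
Plan F vs Measure 2: 2+2+3+3 = 10 for Plan F, 3 for Measure 2 — Plan F by 10–3.
Measure 1 vs Plan C: Measure 1 preferred on 1+2+2+2 = 7 ballots; Measure 1 wins 7–6.
Measure 1 vs Measure 2: Measure 2, 7–6.
Plan C vs Measure 2: Plan C, 7–6.
Plan F defeats every rival head-to-head and is the Condorcet winner.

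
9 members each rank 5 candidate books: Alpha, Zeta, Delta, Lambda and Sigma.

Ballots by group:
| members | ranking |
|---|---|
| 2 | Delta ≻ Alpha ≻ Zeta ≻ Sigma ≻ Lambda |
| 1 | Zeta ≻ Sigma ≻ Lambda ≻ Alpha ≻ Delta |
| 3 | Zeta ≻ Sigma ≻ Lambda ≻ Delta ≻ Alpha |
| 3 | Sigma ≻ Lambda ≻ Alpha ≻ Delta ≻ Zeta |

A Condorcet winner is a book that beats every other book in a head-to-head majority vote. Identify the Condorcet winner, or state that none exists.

Pairwise majorities:
Alpha–Zeta: Alpha 5–4.
Alpha vs Delta: Delta, 5–4.
Alpha vs Lambda: Alpha preferred on 2 ballots; Lambda wins 7–2.
Alpha vs Sigma: Alpha preferred on 2 ballots; Sigma wins 7–2.
Zeta–Delta: Delta 5–4.
Zeta vs Lambda: Zeta wins 6–3.
Zeta vs Sigma: Zeta preferred on 2+1+3 = 6 ballots; Zeta wins 6–3.
Delta vs Lambda: Delta is ranked higher on 2 ballots, Lambda on 7. Lambda wins 7–2.
Delta vs Sigma: Delta is ranked higher on 2 ballots, Sigma on 7. Sigma wins 7–2.
Lambda vs Sigma: Lambda preferred on 0 ballots; Sigma wins 9–0.
Every book loses at least once (Alpha loses to Delta; Zeta loses to Alpha; Delta loses to Lambda; Lambda loses to Zeta; Sigma loses to Zeta). The majority relation contains the cycle Alpha → Zeta → Lambda → Alpha, so there is no Condorcet winner.

none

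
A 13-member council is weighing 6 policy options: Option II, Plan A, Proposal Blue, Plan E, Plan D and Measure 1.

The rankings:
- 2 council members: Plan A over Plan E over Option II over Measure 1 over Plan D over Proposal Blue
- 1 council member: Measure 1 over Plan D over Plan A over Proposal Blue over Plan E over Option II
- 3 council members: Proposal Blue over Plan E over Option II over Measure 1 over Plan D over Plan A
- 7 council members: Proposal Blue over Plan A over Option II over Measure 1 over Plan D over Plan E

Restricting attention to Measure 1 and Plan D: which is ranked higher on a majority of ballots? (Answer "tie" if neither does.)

Measure 1

Ballots ranking Measure 1 above Plan D: 2 + 1 + 3 + 7 = 13.
Ballots ranking Plan D above Measure 1: 13 − 13 = 0.
Measure 1 wins the head-to-head 13–0.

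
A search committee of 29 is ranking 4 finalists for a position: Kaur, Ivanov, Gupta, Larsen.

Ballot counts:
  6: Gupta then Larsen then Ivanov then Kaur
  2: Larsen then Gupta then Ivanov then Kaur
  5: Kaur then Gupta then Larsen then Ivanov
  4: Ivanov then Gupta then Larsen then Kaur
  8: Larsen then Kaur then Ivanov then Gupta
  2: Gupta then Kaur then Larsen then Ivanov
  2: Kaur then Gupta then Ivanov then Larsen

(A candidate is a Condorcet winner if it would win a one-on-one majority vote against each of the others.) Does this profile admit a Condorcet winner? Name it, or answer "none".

none

Head-to-head results (29 committee members):
Kaur vs Ivanov: 17 to 12, Kaur.
Kaur vs Gupta: Kaur is ranked higher on 5+8+2 = 15 ballots, Gupta on 14. Kaur wins 15–14.
Kaur vs Larsen: 5+2+2 = 9 for Kaur, 20 for Larsen — Larsen by 20–9.
Ivanov vs Gupta: Ivanov is ranked higher on 4+8 = 12 ballots, Gupta on 17. Gupta wins 17–12.
Ivanov vs Larsen: Ivanov preferred on 4+2 = 6 ballots; Larsen wins 23–6.
Gupta vs Larsen: 19 to 10, Gupta.
Every candidate loses at least once (Kaur loses to Larsen; Ivanov loses to Kaur; Gupta loses to Kaur; Larsen loses to Gupta). The majority relation contains the cycle Kaur > Gupta > Larsen > Kaur, so there is no Condorcet winner.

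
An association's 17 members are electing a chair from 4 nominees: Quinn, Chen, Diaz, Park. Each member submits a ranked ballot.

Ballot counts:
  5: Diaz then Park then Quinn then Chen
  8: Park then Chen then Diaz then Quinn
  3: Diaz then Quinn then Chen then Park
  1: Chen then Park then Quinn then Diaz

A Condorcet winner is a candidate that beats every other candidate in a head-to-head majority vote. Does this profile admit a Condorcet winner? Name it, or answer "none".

Park

Pairwise majorities:
Quinn–Chen: Chen 9–8.
Quinn vs Diaz: Diaz wins 16–1.
Quinn–Park: Park 14–3.
Chen vs Diaz: Chen wins 9–8.
Chen vs Park: Park, 13–4.
Diaz vs Park: Park, 9–8.
Only Park has no losses; Park is the Condorcet winner.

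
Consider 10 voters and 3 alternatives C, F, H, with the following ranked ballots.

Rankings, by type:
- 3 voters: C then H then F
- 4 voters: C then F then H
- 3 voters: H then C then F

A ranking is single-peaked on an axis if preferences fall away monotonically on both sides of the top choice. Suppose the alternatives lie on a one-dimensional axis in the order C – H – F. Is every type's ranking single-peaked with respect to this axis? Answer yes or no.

no

Axis positions: C=1, H=2, F=3.
Type 1 (peak C at position 1): ranking walks positions 1-2-3, expanding outward from the peak — single-peaked.
Type 2: ranking walks positions 1-3-2; F is ranked above H even though H lies between F and the peak C on the axis — preferences dip and rise again. Not single-peaked.
Type 3 (peak H at position 2): ranking walks positions 2-1-3, expanding outward from the peak — single-peaked.
Type 2 violates single-peakedness, so the profile is not single-peaked on this axis.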